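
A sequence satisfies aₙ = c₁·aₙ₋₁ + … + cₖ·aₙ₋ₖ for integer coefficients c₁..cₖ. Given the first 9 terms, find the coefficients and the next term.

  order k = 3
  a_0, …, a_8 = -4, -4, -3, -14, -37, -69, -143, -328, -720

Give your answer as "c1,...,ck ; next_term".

2,-1,3 ; -1541

  a_3 = 2·-3 + -1·-4 + 3·-4 = -14
  a_4 = 2·-14 + -1·-3 + 3·-4 = -37
  a_5 = 2·-37 + -1·-14 + 3·-3 = -69
  a_6 = 2·-69 + -1·-37 + 3·-14 = -143
  a_7 = 2·-143 + -1·-69 + 3·-37 = -328
  a_8 = 2·-328 + -1·-143 + 3·-69 = -720
  a_9 = 2·-720 + -1·-328 + 3·-143 = -1541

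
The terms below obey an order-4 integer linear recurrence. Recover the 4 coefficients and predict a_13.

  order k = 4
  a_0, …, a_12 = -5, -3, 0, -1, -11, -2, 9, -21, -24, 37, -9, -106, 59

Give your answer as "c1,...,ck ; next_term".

0,-1,2,1 ; 125

  a_4 = 0·-1 + -1·0 + 2·-3 + 1·-5 = -11
  a_5 = 0·-11 + -1·-1 + 2·0 + 1·-3 = -2
  a_6 = 0·-2 + -1·-11 + 2·-1 + 1·0 = 9
  a_7 = 0·9 + -1·-2 + 2·-11 + 1·-1 = -21
  a_8 = 0·-21 + -1·9 + 2·-2 + 1·-11 = -24
  a_9 = 0·-24 + -1·-21 + 2·9 + 1·-2 = 37
  a_10 = 0·37 + -1·-24 + 2·-21 + 1·9 = -9
  a_11 = 0·-9 + -1·37 + 2·-24 + 1·-21 = -106
  a_12 = 0·-106 + -1·-9 + 2·37 + 1·-24 = 59
  a_13 = 0·59 + -1·-106 + 2·-9 + 1·37 = 125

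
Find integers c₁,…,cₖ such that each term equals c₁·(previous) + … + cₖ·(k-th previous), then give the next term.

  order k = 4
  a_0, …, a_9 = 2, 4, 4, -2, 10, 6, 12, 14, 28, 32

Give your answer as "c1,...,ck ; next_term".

  a_4 = 0·-2 + 1·4 + 1·4 + 1·2 = 10
  a_5 = 0·10 + 1·-2 + 1·4 + 1·4 = 6
  a_6 = 0·6 + 1·10 + 1·-2 + 1·4 = 12
  a_7 = 0·12 + 1·6 + 1·10 + 1·-2 = 14
  a_8 = 0·14 + 1·12 + 1·6 + 1·10 = 28
  a_9 = 0·28 + 1·14 + 1·12 + 1·6 = 32
  a_10 = 0·32 + 1·28 + 1·14 + 1·12 = 54

0,1,1,1 ; 54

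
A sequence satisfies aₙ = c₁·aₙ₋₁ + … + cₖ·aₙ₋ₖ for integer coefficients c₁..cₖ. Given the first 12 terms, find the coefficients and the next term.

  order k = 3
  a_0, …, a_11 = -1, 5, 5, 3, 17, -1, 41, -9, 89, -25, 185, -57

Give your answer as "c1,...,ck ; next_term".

  a_3 = -1·5 + 2·5 + 2·-1 = 3
  a_4 = -1·3 + 2·5 + 2·5 = 17
  a_5 = -1·17 + 2·3 + 2·5 = -1
  a_6 = -1·-1 + 2·17 + 2·3 = 41
  a_7 = -1·41 + 2·-1 + 2·17 = -9
  a_8 = -1·-9 + 2·41 + 2·-1 = 89
  a_9 = -1·89 + 2·-9 + 2·41 = -25
  a_10 = -1·-25 + 2·89 + 2·-9 = 185
  a_11 = -1·185 + 2·-25 + 2·89 = -57
  a_12 = -1·-57 + 2·185 + 2·-25 = 377

-1,2,2 ; 377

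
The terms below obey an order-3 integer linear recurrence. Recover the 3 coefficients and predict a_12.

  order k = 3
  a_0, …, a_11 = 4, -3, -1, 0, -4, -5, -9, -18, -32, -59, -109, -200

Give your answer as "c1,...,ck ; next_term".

1,1,1 ; -368

  a_3 = 1·-1 + 1·-3 + 1·4 = 0
  a_4 = 1·0 + 1·-1 + 1·-3 = -4
  a_5 = 1·-4 + 1·0 + 1·-1 = -5
  a_6 = 1·-5 + 1·-4 + 1·0 = -9
  a_7 = 1·-9 + 1·-5 + 1·-4 = -18
  a_8 = 1·-18 + 1·-9 + 1·-5 = -32
  a_9 = 1·-32 + 1·-18 + 1·-9 = -59
  a_10 = 1·-59 + 1·-32 + 1·-18 = -109
  a_11 = 1·-109 + 1·-59 + 1·-32 = -200
  a_12 = 1·-200 + 1·-109 + 1·-59 = -368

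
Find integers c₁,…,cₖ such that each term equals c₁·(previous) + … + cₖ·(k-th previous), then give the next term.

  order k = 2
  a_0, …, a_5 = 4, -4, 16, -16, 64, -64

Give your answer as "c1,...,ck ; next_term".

0,4 ; 256

  a_2 = 0·-4 + 4·4 = 16
  a_3 = 0·16 + 4·-4 = -16
  a_4 = 0·-16 + 4·16 = 64
  a_5 = 0·64 + 4·-16 = -64
  a_6 = 0·-64 + 4·64 = 256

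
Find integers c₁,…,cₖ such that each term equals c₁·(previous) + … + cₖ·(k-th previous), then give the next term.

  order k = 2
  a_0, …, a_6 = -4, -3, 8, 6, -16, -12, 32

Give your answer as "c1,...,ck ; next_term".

0,-2 ; 24

  a_2 = 0·-3 + -2·-4 = 8
  a_3 = 0·8 + -2·-3 = 6
  a_4 = 0·6 + -2·8 = -16
  a_5 = 0·-16 + -2·6 = -12
  a_6 = 0·-12 + -2·-16 = 32
  a_7 = 0·32 + -2·-12 = 24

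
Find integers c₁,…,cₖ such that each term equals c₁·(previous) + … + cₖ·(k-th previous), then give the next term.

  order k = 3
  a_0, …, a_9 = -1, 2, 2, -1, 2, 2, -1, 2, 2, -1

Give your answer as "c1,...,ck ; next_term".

0,0,1 ; 2

  a_3 = 0·2 + 0·2 + 1·-1 = -1
  a_4 = 0·-1 + 0·2 + 1·2 = 2
  a_5 = 0·2 + 0·-1 + 1·2 = 2
  a_6 = 0·2 + 0·2 + 1·-1 = -1
  a_7 = 0·-1 + 0·2 + 1·2 = 2
  a_8 = 0·2 + 0·-1 + 1·2 = 2
  a_9 = 0·2 + 0·2 + 1·-1 = -1
  a_10 = 0·-1 + 0·2 + 1·2 = 2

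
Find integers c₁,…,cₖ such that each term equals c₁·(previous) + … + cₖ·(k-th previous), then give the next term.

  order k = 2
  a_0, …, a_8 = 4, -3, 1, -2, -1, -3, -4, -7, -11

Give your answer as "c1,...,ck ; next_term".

1,1 ; -18

  a_2 = 1·-3 + 1·4 = 1
  a_3 = 1·1 + 1·-3 = -2
  a_4 = 1·-2 + 1·1 = -1
  a_5 = 1·-1 + 1·-2 = -3
  a_6 = 1·-3 + 1·-1 = -4
  a_7 = 1·-4 + 1·-3 = -7
  a_8 = 1·-7 + 1·-4 = -11
  a_9 = 1·-11 + 1·-7 = -18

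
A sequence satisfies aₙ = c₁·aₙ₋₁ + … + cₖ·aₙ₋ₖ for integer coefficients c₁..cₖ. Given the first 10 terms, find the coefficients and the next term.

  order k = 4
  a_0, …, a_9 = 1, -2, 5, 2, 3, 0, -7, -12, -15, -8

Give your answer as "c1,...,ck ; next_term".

1,0,-1,-1 ; 11

  a_4 = 1·2 + 0·5 + -1·-2 + -1·1 = 3
  a_5 = 1·3 + 0·2 + -1·5 + -1·-2 = 0
  a_6 = 1·0 + 0·3 + -1·2 + -1·5 = -7
  a_7 = 1·-7 + 0·0 + -1·3 + -1·2 = -12
  a_8 = 1·-12 + 0·-7 + -1·0 + -1·3 = -15
  a_9 = 1·-15 + 0·-12 + -1·-7 + -1·0 = -8
  a_10 = 1·-8 + 0·-15 + -1·-12 + -1·-7 = 11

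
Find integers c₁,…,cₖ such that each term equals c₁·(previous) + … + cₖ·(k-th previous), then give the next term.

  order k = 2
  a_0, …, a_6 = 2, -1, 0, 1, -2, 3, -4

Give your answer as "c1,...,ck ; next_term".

  a_2 = -2·-1 + -1·2 = 0
  a_3 = -2·0 + -1·-1 = 1
  a_4 = -2·1 + -1·0 = -2
  a_5 = -2·-2 + -1·1 = 3
  a_6 = -2·3 + -1·-2 = -4
  a_7 = -2·-4 + -1·3 = 5

-2,-1 ; 5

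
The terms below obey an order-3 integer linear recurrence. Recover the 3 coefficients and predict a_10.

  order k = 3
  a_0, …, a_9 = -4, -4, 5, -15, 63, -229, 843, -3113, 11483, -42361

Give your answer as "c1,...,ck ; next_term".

  a_3 = -3·5 + 2·-4 + -2·-4 = -15
  a_4 = -3·-15 + 2·5 + -2·-4 = 63
  a_5 = -3·63 + 2·-15 + -2·5 = -229
  a_6 = -3·-229 + 2·63 + -2·-15 = 843
  a_7 = -3·843 + 2·-229 + -2·63 = -3113
  a_8 = -3·-3113 + 2·843 + -2·-229 = 11483
  a_9 = -3·11483 + 2·-3113 + -2·843 = -42361
  a_10 = -3·-42361 + 2·11483 + -2·-3113 = 156275

-3,2,-2 ; 156275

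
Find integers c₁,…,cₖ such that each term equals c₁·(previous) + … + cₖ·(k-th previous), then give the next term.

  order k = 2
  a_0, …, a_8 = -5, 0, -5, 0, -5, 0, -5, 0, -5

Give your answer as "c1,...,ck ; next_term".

  a_2 = 0·0 + 1·-5 = -5
  a_3 = 0·-5 + 1·0 = 0
  a_4 = 0·0 + 1·-5 = -5
  a_5 = 0·-5 + 1·0 = 0
  a_6 = 0·0 + 1·-5 = -5
  a_7 = 0·-5 + 1·0 = 0
  a_8 = 0·0 + 1·-5 = -5
  a_9 = 0·-5 + 1·0 = 0

0,1 ; 0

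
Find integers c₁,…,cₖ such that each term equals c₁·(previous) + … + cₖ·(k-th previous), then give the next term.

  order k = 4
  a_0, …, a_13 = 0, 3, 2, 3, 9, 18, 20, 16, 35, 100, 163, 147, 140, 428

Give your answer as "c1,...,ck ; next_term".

2,-3,3,1 ; 1040

  a_4 = 2·3 + -3·2 + 3·3 + 1·0 = 9
  a_5 = 2·9 + -3·3 + 3·2 + 1·3 = 18
  a_6 = 2·18 + -3·9 + 3·3 + 1·2 = 20
  a_7 = 2·20 + -3·18 + 3·9 + 1·3 = 16
  a_8 = 2·16 + -3·20 + 3·18 + 1·9 = 35
  a_9 = 2·35 + -3·16 + 3·20 + 1·18 = 100
  a_10 = 2·100 + -3·35 + 3·16 + 1·20 = 163
  a_11 = 2·163 + -3·100 + 3·35 + 1·16 = 147
  a_12 = 2·147 + -3·163 + 3·100 + 1·35 = 140
  a_13 = 2·140 + -3·147 + 3·163 + 1·100 = 428
  a_14 = 2·428 + -3·140 + 3·147 + 1·163 = 1040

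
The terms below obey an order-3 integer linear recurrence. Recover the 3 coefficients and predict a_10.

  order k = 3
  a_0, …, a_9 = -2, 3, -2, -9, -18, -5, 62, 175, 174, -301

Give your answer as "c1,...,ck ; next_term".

  a_3 = 2·-2 + -3·3 + -2·-2 = -9
  a_4 = 2·-9 + -3·-2 + -2·3 = -18
  a_5 = 2·-18 + -3·-9 + -2·-2 = -5
  a_6 = 2·-5 + -3·-18 + -2·-9 = 62
  a_7 = 2·62 + -3·-5 + -2·-18 = 175
  a_8 = 2·175 + -3·62 + -2·-5 = 174
  a_9 = 2·174 + -3·175 + -2·62 = -301
  a_10 = 2·-301 + -3·174 + -2·175 = -1474

2,-3,-2 ; -1474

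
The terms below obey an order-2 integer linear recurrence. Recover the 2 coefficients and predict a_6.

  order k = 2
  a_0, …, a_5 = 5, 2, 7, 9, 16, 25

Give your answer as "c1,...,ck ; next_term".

1,1 ; 41

  a_2 = 1·2 + 1·5 = 7
  a_3 = 1·7 + 1·2 = 9
  a_4 = 1·9 + 1·7 = 16
  a_5 = 1·16 + 1·9 = 25
  a_6 = 1·25 + 1·16 = 41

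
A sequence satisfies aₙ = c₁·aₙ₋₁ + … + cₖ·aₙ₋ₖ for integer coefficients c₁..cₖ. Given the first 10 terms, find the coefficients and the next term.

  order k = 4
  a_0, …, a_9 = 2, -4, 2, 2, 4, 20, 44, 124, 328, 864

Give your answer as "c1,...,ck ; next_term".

  a_4 = 2·2 + 2·2 + 0·-4 + -2·2 = 4
  a_5 = 2·4 + 2·2 + 0·2 + -2·-4 = 20
  a_6 = 2·20 + 2·4 + 0·2 + -2·2 = 44
  a_7 = 2·44 + 2·20 + 0·4 + -2·2 = 124
  a_8 = 2·124 + 2·44 + 0·20 + -2·4 = 328
  a_9 = 2·328 + 2·124 + 0·44 + -2·20 = 864
  a_10 = 2·864 + 2·328 + 0·124 + -2·44 = 2296

2,2,0,-2 ; 2296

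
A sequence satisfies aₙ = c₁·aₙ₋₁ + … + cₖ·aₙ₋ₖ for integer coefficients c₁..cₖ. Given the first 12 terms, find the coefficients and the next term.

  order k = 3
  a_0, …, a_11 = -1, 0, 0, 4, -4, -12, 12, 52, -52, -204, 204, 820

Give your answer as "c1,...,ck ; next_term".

  a_3 = -1·0 + -4·0 + -4·-1 = 4
  a_4 = -1·4 + -4·0 + -4·0 = -4
  a_5 = -1·-4 + -4·4 + -4·0 = -12
  a_6 = -1·-12 + -4·-4 + -4·4 = 12
  a_7 = -1·12 + -4·-12 + -4·-4 = 52
  a_8 = -1·52 + -4·12 + -4·-12 = -52
  a_9 = -1·-52 + -4·52 + -4·12 = -204
  a_10 = -1·-204 + -4·-52 + -4·52 = 204
  a_11 = -1·204 + -4·-204 + -4·-52 = 820
  a_12 = -1·820 + -4·204 + -4·-204 = -820

-1,-4,-4 ; -820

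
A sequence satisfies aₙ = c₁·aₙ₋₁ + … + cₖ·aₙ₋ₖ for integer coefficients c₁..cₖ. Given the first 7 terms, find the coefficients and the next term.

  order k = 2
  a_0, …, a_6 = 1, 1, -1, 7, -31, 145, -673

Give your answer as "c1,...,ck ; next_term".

  a_2 = -4·1 + 3·1 = -1
  a_3 = -4·-1 + 3·1 = 7
  a_4 = -4·7 + 3·-1 = -31
  a_5 = -4·-31 + 3·7 = 145
  a_6 = -4·145 + 3·-31 = -673
  a_7 = -4·-673 + 3·145 = 3127

-4,3 ; 3127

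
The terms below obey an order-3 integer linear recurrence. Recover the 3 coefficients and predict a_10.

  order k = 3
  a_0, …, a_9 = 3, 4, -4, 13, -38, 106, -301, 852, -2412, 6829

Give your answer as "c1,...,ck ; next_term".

-2,2,-1 ; -19334

  a_3 = -2·-4 + 2·4 + -1·3 = 13
  a_4 = -2·13 + 2·-4 + -1·4 = -38
  a_5 = -2·-38 + 2·13 + -1·-4 = 106
  a_6 = -2·106 + 2·-38 + -1·13 = -301
  a_7 = -2·-301 + 2·106 + -1·-38 = 852
  a_8 = -2·852 + 2·-301 + -1·106 = -2412
  a_9 = -2·-2412 + 2·852 + -1·-301 = 6829
  a_10 = -2·6829 + 2·-2412 + -1·852 = -19334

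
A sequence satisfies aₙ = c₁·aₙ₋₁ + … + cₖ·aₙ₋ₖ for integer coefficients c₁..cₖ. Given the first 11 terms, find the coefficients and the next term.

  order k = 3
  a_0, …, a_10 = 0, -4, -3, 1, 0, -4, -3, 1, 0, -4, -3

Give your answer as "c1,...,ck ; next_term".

1,-1,1 ; 1

  a_3 = 1·-3 + -1·-4 + 1·0 = 1
  a_4 = 1·1 + -1·-3 + 1·-4 = 0
  a_5 = 1·0 + -1·1 + 1·-3 = -4
  a_6 = 1·-4 + -1·0 + 1·1 = -3
  a_7 = 1·-3 + -1·-4 + 1·0 = 1
  a_8 = 1·1 + -1·-3 + 1·-4 = 0
  a_9 = 1·0 + -1·1 + 1·-3 = -4
  a_10 = 1·-4 + -1·0 + 1·1 = -3
  a_11 = 1·-3 + -1·-4 + 1·0 = 1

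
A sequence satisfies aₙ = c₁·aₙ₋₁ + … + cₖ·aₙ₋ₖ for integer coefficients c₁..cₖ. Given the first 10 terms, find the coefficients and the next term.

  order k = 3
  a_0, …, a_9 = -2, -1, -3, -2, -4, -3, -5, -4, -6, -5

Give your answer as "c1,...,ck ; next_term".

  a_3 = 1·-3 + 1·-1 + -1·-2 = -2
  a_4 = 1·-2 + 1·-3 + -1·-1 = -4
  a_5 = 1·-4 + 1·-2 + -1·-3 = -3
  a_6 = 1·-3 + 1·-4 + -1·-2 = -5
  a_7 = 1·-5 + 1·-3 + -1·-4 = -4
  a_8 = 1·-4 + 1·-5 + -1·-3 = -6
  a_9 = 1·-6 + 1·-4 + -1·-5 = -5
  a_10 = 1·-5 + 1·-6 + -1·-4 = -7

1,1,-1 ; -7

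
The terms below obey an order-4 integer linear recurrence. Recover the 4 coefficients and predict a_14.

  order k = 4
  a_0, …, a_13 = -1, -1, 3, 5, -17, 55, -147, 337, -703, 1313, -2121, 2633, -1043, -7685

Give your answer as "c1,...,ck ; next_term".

-3,-1,2,-3 ; 35727

  a_4 = -3·5 + -1·3 + 2·-1 + -3·-1 = -17
  a_5 = -3·-17 + -1·5 + 2·3 + -3·-1 = 55
  a_6 = -3·55 + -1·-17 + 2·5 + -3·3 = -147
  a_7 = -3·-147 + -1·55 + 2·-17 + -3·5 = 337
  a_8 = -3·337 + -1·-147 + 2·55 + -3·-17 = -703
  a_9 = -3·-703 + -1·337 + 2·-147 + -3·55 = 1313
  a_10 = -3·1313 + -1·-703 + 2·337 + -3·-147 = -2121
  a_11 = -3·-2121 + -1·1313 + 2·-703 + -3·337 = 2633
  a_12 = -3·2633 + -1·-2121 + 2·1313 + -3·-703 = -1043
  a_13 = -3·-1043 + -1·2633 + 2·-2121 + -3·1313 = -7685
  a_14 = -3·-7685 + -1·-1043 + 2·2633 + -3·-2121 = 35727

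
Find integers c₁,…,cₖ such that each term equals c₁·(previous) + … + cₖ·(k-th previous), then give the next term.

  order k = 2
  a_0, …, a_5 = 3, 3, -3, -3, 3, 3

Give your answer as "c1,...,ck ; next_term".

0,-1 ; -3

  a_2 = 0·3 + -1·3 = -3
  a_3 = 0·-3 + -1·3 = -3
  a_4 = 0·-3 + -1·-3 = 3
  a_5 = 0·3 + -1·-3 = 3
  a_6 = 0·3 + -1·3 = -3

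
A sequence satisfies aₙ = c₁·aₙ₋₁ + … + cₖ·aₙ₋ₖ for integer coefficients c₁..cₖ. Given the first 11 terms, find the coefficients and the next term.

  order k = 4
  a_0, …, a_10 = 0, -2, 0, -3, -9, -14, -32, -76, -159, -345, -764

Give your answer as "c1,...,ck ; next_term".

  a_4 = 1·-3 + 1·0 + 3·-2 + 1·0 = -9
  a_5 = 1·-9 + 1·-3 + 3·0 + 1·-2 = -14
  a_6 = 1·-14 + 1·-9 + 3·-3 + 1·0 = -32
  a_7 = 1·-32 + 1·-14 + 3·-9 + 1·-3 = -76
  a_8 = 1·-76 + 1·-32 + 3·-14 + 1·-9 = -159
  a_9 = 1·-159 + 1·-76 + 3·-32 + 1·-14 = -345
  a_10 = 1·-345 + 1·-159 + 3·-76 + 1·-32 = -764
  a_11 = 1·-764 + 1·-345 + 3·-159 + 1·-76 = -1662

1,1,3,1 ; -1662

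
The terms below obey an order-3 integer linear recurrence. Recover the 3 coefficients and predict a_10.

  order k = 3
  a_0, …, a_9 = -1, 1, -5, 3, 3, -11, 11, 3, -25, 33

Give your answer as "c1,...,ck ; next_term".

  a_3 = -1·-5 + -1·1 + 1·-1 = 3
  a_4 = -1·3 + -1·-5 + 1·1 = 3
  a_5 = -1·3 + -1·3 + 1·-5 = -11
  a_6 = -1·-11 + -1·3 + 1·3 = 11
  a_7 = -1·11 + -1·-11 + 1·3 = 3
  a_8 = -1·3 + -1·11 + 1·-11 = -25
  a_9 = -1·-25 + -1·3 + 1·11 = 33
  a_10 = -1·33 + -1·-25 + 1·3 = -5

-1,-1,1 ; -5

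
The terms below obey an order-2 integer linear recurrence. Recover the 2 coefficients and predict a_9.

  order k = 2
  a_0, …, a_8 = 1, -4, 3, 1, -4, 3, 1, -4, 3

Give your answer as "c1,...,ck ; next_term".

-1,-1 ; 1

  a_2 = -1·-4 + -1·1 = 3
  a_3 = -1·3 + -1·-4 = 1
  a_4 = -1·1 + -1·3 = -4
  a_5 = -1·-4 + -1·1 = 3
  a_6 = -1·3 + -1·-4 = 1
  a_7 = -1·1 + -1·3 = -4
  a_8 = -1·-4 + -1·1 = 3
  a_9 = -1·3 + -1·-4 = 1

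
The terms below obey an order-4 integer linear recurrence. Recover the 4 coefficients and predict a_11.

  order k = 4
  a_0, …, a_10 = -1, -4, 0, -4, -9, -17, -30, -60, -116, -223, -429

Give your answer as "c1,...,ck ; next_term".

  a_4 = 1·-4 + 1·0 + 1·-4 + 1·-1 = -9
  a_5 = 1·-9 + 1·-4 + 1·0 + 1·-4 = -17
  a_6 = 1·-17 + 1·-9 + 1·-4 + 1·0 = -30
  a_7 = 1·-30 + 1·-17 + 1·-9 + 1·-4 = -60
  a_8 = 1·-60 + 1·-30 + 1·-17 + 1·-9 = -116
  a_9 = 1·-116 + 1·-60 + 1·-30 + 1·-17 = -223
  a_10 = 1·-223 + 1·-116 + 1·-60 + 1·-30 = -429
  a_11 = 1·-429 + 1·-223 + 1·-116 + 1·-60 = -828

1,1,1,1 ; -828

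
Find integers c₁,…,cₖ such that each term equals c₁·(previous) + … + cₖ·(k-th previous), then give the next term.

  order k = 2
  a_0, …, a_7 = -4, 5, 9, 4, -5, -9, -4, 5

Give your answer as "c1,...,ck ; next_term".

1,-1 ; 9

  a_2 = 1·5 + -1·-4 = 9
  a_3 = 1·9 + -1·5 = 4
  a_4 = 1·4 + -1·9 = -5
  a_5 = 1·-5 + -1·4 = -9
  a_6 = 1·-9 + -1·-5 = -4
  a_7 = 1·-4 + -1·-9 = 5
  a_8 = 1·5 + -1·-4 = 9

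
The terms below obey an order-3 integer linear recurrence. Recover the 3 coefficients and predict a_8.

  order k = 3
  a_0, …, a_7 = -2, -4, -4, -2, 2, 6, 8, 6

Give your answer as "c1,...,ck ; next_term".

  a_3 = 1·-4 + 0·-4 + -1·-2 = -2
  a_4 = 1·-2 + 0·-4 + -1·-4 = 2
  a_5 = 1·2 + 0·-2 + -1·-4 = 6
  a_6 = 1·6 + 0·2 + -1·-2 = 8
  a_7 = 1·8 + 0·6 + -1·2 = 6
  a_8 = 1·6 + 0·8 + -1·6 = 0

1,0,-1 ; 0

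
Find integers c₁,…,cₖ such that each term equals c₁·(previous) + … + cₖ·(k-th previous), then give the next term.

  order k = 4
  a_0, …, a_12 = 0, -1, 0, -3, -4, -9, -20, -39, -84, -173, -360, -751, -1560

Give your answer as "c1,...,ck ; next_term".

  a_4 = 1·-3 + 2·0 + 1·-1 + -1·0 = -4
  a_5 = 1·-4 + 2·-3 + 1·0 + -1·-1 = -9
  a_6 = 1·-9 + 2·-4 + 1·-3 + -1·0 = -20
  a_7 = 1·-20 + 2·-9 + 1·-4 + -1·-3 = -39
  a_8 = 1·-39 + 2·-20 + 1·-9 + -1·-4 = -84
  a_9 = 1·-84 + 2·-39 + 1·-20 + -1·-9 = -173
  a_10 = 1·-173 + 2·-84 + 1·-39 + -1·-20 = -360
  a_11 = 1·-360 + 2·-173 + 1·-84 + -1·-39 = -751
  a_12 = 1·-751 + 2·-360 + 1·-173 + -1·-84 = -1560
  a_13 = 1·-1560 + 2·-751 + 1·-360 + -1·-173 = -3249

1,2,1,-1 ; -3249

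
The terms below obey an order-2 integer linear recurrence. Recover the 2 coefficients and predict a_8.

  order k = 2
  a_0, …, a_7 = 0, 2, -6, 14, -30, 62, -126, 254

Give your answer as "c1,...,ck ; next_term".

-3,-2 ; -510

  a_2 = -3·2 + -2·0 = -6
  a_3 = -3·-6 + -2·2 = 14
  a_4 = -3·14 + -2·-6 = -30
  a_5 = -3·-30 + -2·14 = 62
  a_6 = -3·62 + -2·-30 = -126
  a_7 = -3·-126 + -2·62 = 254
  a_8 = -3·254 + -2·-126 = -510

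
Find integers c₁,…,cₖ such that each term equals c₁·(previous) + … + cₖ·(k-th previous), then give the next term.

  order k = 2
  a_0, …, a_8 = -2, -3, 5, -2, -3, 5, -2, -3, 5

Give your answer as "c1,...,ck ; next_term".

  a_2 = -1·-3 + -1·-2 = 5
  a_3 = -1·5 + -1·-3 = -2
  a_4 = -1·-2 + -1·5 = -3
  a_5 = -1·-3 + -1·-2 = 5
  a_6 = -1·5 + -1·-3 = -2
  a_7 = -1·-2 + -1·5 = -3
  a_8 = -1·-3 + -1·-2 = 5
  a_9 = -1·5 + -1·-3 = -2

-1,-1 ; -2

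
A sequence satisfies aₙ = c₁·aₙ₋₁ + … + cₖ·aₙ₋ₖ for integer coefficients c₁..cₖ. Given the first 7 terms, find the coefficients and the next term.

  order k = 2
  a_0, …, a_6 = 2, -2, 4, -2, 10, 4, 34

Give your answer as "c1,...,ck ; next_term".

1,3 ; 46

  a_2 = 1·-2 + 3·2 = 4
  a_3 = 1·4 + 3·-2 = -2
  a_4 = 1·-2 + 3·4 = 10
  a_5 = 1·10 + 3·-2 = 4
  a_6 = 1·4 + 3·10 = 34
  a_7 = 1·34 + 3·4 = 46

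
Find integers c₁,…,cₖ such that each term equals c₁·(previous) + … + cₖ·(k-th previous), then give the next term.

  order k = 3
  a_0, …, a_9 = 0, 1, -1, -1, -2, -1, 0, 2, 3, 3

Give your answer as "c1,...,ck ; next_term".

1,0,-1 ; 1

  a_3 = 1·-1 + 0·1 + -1·0 = -1
  a_4 = 1·-1 + 0·-1 + -1·1 = -2
  a_5 = 1·-2 + 0·-1 + -1·-1 = -1
  a_6 = 1·-1 + 0·-2 + -1·-1 = 0
  a_7 = 1·0 + 0·-1 + -1·-2 = 2
  a_8 = 1·2 + 0·0 + -1·-1 = 3
  a_9 = 1·3 + 0·2 + -1·0 = 3
  a_10 = 1·3 + 0·3 + -1·2 = 1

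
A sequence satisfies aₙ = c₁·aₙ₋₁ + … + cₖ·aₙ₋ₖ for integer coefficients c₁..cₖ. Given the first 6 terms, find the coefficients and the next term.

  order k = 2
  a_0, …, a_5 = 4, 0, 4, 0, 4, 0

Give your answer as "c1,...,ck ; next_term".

0,1 ; 4

  a_2 = 0·0 + 1·4 = 4
  a_3 = 0·4 + 1·0 = 0
  a_4 = 0·0 + 1·4 = 4
  a_5 = 0·4 + 1·0 = 0
  a_6 = 0·0 + 1·4 = 4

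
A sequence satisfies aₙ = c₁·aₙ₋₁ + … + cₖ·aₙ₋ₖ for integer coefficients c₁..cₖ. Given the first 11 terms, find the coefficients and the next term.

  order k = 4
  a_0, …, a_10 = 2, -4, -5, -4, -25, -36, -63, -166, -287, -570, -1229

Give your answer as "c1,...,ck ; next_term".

  a_4 = 1·-4 + 1·-5 + 3·-4 + -2·2 = -25
  a_5 = 1·-25 + 1·-4 + 3·-5 + -2·-4 = -36
  a_6 = 1·-36 + 1·-25 + 3·-4 + -2·-5 = -63
  a_7 = 1·-63 + 1·-36 + 3·-25 + -2·-4 = -166
  a_8 = 1·-166 + 1·-63 + 3·-36 + -2·-25 = -287
  a_9 = 1·-287 + 1·-166 + 3·-63 + -2·-36 = -570
  a_10 = 1·-570 + 1·-287 + 3·-166 + -2·-63 = -1229
  a_11 = 1·-1229 + 1·-570 + 3·-287 + -2·-166 = -2328

1,1,3,-2 ; -2328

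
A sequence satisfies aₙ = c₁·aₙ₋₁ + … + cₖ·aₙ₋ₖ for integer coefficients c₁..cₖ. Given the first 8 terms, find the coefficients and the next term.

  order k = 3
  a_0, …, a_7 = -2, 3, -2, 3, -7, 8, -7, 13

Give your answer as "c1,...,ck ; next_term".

-1,-1,-2 ; -22

  a_3 = -1·-2 + -1·3 + -2·-2 = 3
  a_4 = -1·3 + -1·-2 + -2·3 = -7
  a_5 = -1·-7 + -1·3 + -2·-2 = 8
  a_6 = -1·8 + -1·-7 + -2·3 = -7
  a_7 = -1·-7 + -1·8 + -2·-7 = 13
  a_8 = -1·13 + -1·-7 + -2·8 = -22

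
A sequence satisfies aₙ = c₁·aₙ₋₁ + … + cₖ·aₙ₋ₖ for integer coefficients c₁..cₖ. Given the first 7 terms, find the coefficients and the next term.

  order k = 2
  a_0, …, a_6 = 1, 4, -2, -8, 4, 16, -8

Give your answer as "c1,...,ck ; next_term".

  a_2 = 0·4 + -2·1 = -2
  a_3 = 0·-2 + -2·4 = -8
  a_4 = 0·-8 + -2·-2 = 4
  a_5 = 0·4 + -2·-8 = 16
  a_6 = 0·16 + -2·4 = -8
  a_7 = 0·-8 + -2·16 = -32

0,-2 ; -32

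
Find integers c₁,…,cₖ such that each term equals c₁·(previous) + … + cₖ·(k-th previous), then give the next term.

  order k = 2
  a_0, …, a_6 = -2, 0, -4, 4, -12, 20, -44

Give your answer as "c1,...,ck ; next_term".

  a_2 = -1·0 + 2·-2 = -4
  a_3 = -1·-4 + 2·0 = 4
  a_4 = -1·4 + 2·-4 = -12
  a_5 = -1·-12 + 2·4 = 20
  a_6 = -1·20 + 2·-12 = -44
  a_7 = -1·-44 + 2·20 = 84

-1,2 ; 84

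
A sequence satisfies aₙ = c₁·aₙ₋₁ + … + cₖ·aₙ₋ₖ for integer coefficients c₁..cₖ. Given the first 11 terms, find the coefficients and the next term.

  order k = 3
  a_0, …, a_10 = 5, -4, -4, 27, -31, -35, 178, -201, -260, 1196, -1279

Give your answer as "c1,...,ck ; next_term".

-1,-2,3 ; -1893

  a_3 = -1·-4 + -2·-4 + 3·5 = 27
  a_4 = -1·27 + -2·-4 + 3·-4 = -31
  a_5 = -1·-31 + -2·27 + 3·-4 = -35
  a_6 = -1·-35 + -2·-31 + 3·27 = 178
  a_7 = -1·178 + -2·-35 + 3·-31 = -201
  a_8 = -1·-201 + -2·178 + 3·-35 = -260
  a_9 = -1·-260 + -2·-201 + 3·178 = 1196
  a_10 = -1·1196 + -2·-260 + 3·-201 = -1279
  a_11 = -1·-1279 + -2·1196 + 3·-260 = -1893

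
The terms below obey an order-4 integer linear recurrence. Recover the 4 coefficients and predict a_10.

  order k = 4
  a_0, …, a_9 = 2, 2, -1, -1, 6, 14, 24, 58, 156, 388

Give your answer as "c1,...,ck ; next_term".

  a_4 = 2·-1 + 0·-1 + 2·2 + 2·2 = 6
  a_5 = 2·6 + 0·-1 + 2·-1 + 2·2 = 14
  a_6 = 2·14 + 0·6 + 2·-1 + 2·-1 = 24
  a_7 = 2·24 + 0·14 + 2·6 + 2·-1 = 58
  a_8 = 2·58 + 0·24 + 2·14 + 2·6 = 156
  a_9 = 2·156 + 0·58 + 2·24 + 2·14 = 388
  a_10 = 2·388 + 0·156 + 2·58 + 2·24 = 940

2,0,2,2 ; 940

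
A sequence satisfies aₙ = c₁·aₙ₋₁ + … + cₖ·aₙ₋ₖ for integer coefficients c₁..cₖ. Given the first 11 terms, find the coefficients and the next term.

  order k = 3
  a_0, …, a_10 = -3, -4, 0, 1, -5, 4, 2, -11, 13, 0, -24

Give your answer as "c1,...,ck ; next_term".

  a_3 = -1·0 + -1·-4 + 1·-3 = 1
  a_4 = -1·1 + -1·0 + 1·-4 = -5
  a_5 = -1·-5 + -1·1 + 1·0 = 4
  a_6 = -1·4 + -1·-5 + 1·1 = 2
  a_7 = -1·2 + -1·4 + 1·-5 = -11
  a_8 = -1·-11 + -1·2 + 1·4 = 13
  a_9 = -1·13 + -1·-11 + 1·2 = 0
  a_10 = -1·0 + -1·13 + 1·-11 = -24
  a_11 = -1·-24 + -1·0 + 1·13 = 37

-1,-1,1 ; 37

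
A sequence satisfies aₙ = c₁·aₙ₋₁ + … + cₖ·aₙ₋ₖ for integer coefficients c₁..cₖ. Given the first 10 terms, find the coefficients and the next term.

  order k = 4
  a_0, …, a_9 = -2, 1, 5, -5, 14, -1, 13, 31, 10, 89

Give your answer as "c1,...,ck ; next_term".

  a_4 = 0·-5 + 2·5 + 2·1 + -1·-2 = 14
  a_5 = 0·14 + 2·-5 + 2·5 + -1·1 = -1
  a_6 = 0·-1 + 2·14 + 2·-5 + -1·5 = 13
  a_7 = 0·13 + 2·-1 + 2·14 + -1·-5 = 31
  a_8 = 0·31 + 2·13 + 2·-1 + -1·14 = 10
  a_9 = 0·10 + 2·31 + 2·13 + -1·-1 = 89
  a_10 = 0·89 + 2·10 + 2·31 + -1·13 = 69

0,2,2,-1 ; 69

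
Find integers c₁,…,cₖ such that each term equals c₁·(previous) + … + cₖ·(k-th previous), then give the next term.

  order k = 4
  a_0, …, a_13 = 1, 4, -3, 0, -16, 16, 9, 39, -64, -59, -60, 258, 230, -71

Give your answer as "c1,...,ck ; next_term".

  a_4 = -1·0 + -1·-3 + -4·4 + -3·1 = -16
  a_5 = -1·-16 + -1·0 + -4·-3 + -3·4 = 16
  a_6 = -1·16 + -1·-16 + -4·0 + -3·-3 = 9
  a_7 = -1·9 + -1·16 + -4·-16 + -3·0 = 39
  a_8 = -1·39 + -1·9 + -4·16 + -3·-16 = -64
  a_9 = -1·-64 + -1·39 + -4·9 + -3·16 = -59
  a_10 = -1·-59 + -1·-64 + -4·39 + -3·9 = -60
  a_11 = -1·-60 + -1·-59 + -4·-64 + -3·39 = 258
  a_12 = -1·258 + -1·-60 + -4·-59 + -3·-64 = 230
  a_13 = -1·230 + -1·258 + -4·-60 + -3·-59 = -71
  a_14 = -1·-71 + -1·230 + -4·258 + -3·-60 = -1011

-1,-1,-4,-3 ; -1011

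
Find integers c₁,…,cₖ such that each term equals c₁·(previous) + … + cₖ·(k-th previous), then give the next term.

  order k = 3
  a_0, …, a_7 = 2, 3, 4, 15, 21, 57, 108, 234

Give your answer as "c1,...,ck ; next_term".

  a_3 = 0·4 + 3·3 + 3·2 = 15
  a_4 = 0·15 + 3·4 + 3·3 = 21
  a_5 = 0·21 + 3·15 + 3·4 = 57
  a_6 = 0·57 + 3·21 + 3·15 = 108
  a_7 = 0·108 + 3·57 + 3·21 = 234
  a_8 = 0·234 + 3·108 + 3·57 = 495

0,3,3 ; 495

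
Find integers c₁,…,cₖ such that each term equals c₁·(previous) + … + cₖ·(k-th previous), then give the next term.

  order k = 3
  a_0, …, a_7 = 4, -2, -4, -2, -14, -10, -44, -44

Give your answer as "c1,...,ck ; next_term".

0,3,1 ; -142

  a_3 = 0·-4 + 3·-2 + 1·4 = -2
  a_4 = 0·-2 + 3·-4 + 1·-2 = -14
  a_5 = 0·-14 + 3·-2 + 1·-4 = -10
  a_6 = 0·-10 + 3·-14 + 1·-2 = -44
  a_7 = 0·-44 + 3·-10 + 1·-14 = -44
  a_8 = 0·-44 + 3·-44 + 1·-10 = -142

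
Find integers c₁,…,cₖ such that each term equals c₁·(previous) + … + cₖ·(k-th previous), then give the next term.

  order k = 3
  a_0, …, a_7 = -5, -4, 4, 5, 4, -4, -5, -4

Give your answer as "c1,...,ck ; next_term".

0,0,-1 ; 4

  a_3 = 0·4 + 0·-4 + -1·-5 = 5
  a_4 = 0·5 + 0·4 + -1·-4 = 4
  a_5 = 0·4 + 0·5 + -1·4 = -4
  a_6 = 0·-4 + 0·4 + -1·5 = -5
  a_7 = 0·-5 + 0·-4 + -1·4 = -4
  a_8 = 0·-4 + 0·-5 + -1·-4 = 4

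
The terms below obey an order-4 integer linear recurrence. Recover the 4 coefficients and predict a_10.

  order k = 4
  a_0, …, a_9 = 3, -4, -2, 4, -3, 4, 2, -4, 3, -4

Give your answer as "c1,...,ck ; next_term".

0,0,0,-1 ; -2

  a_4 = 0·4 + 0·-2 + 0·-4 + -1·3 = -3
  a_5 = 0·-3 + 0·4 + 0·-2 + -1·-4 = 4
  a_6 = 0·4 + 0·-3 + 0·4 + -1·-2 = 2
  a_7 = 0·2 + 0·4 + 0·-3 + -1·4 = -4
  a_8 = 0·-4 + 0·2 + 0·4 + -1·-3 = 3
  a_9 = 0·3 + 0·-4 + 0·2 + -1·4 = -4
  a_10 = 0·-4 + 0·3 + 0·-4 + -1·2 = -2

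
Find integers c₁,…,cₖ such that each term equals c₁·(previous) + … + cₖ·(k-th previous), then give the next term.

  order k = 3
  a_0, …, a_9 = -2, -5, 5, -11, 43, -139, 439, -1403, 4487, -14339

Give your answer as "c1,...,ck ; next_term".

  a_3 = -3·5 + 0·-5 + -2·-2 = -11
  a_4 = -3·-11 + 0·5 + -2·-5 = 43
  a_5 = -3·43 + 0·-11 + -2·5 = -139
  a_6 = -3·-139 + 0·43 + -2·-11 = 439
  a_7 = -3·439 + 0·-139 + -2·43 = -1403
  a_8 = -3·-1403 + 0·439 + -2·-139 = 4487
  a_9 = -3·4487 + 0·-1403 + -2·439 = -14339
  a_10 = -3·-14339 + 0·4487 + -2·-1403 = 45823

-3,0,-2 ; 45823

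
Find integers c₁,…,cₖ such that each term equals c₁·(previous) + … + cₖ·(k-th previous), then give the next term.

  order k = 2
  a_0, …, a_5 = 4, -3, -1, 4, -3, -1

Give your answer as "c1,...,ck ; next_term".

-1,-1 ; 4

  a_2 = -1·-3 + -1·4 = -1
  a_3 = -1·-1 + -1·-3 = 4
  a_4 = -1·4 + -1·-1 = -3
  a_5 = -1·-3 + -1·4 = -1
  a_6 = -1·-1 + -1·-3 = 4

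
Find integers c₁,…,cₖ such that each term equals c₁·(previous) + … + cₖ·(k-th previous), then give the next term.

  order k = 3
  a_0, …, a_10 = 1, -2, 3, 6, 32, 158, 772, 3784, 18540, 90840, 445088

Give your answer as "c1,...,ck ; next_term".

4,4,2 ; 2180792

  a_3 = 4·3 + 4·-2 + 2·1 = 6
  a_4 = 4·6 + 4·3 + 2·-2 = 32
  a_5 = 4·32 + 4·6 + 2·3 = 158
  a_6 = 4·158 + 4·32 + 2·6 = 772
  a_7 = 4·772 + 4·158 + 2·32 = 3784
  a_8 = 4·3784 + 4·772 + 2·158 = 18540
  a_9 = 4·18540 + 4·3784 + 2·772 = 90840
  a_10 = 4·90840 + 4·18540 + 2·3784 = 445088
  a_11 = 4·445088 + 4·90840 + 2·18540 = 2180792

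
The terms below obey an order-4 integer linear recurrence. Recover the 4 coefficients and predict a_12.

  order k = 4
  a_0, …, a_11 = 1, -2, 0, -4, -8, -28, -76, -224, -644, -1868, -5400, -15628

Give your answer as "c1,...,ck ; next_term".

2,2,1,2 ; -45212

  a_4 = 2·-4 + 2·0 + 1·-2 + 2·1 = -8
  a_5 = 2·-8 + 2·-4 + 1·0 + 2·-2 = -28
  a_6 = 2·-28 + 2·-8 + 1·-4 + 2·0 = -76
  a_7 = 2·-76 + 2·-28 + 1·-8 + 2·-4 = -224
  a_8 = 2·-224 + 2·-76 + 1·-28 + 2·-8 = -644
  a_9 = 2·-644 + 2·-224 + 1·-76 + 2·-28 = -1868
  a_10 = 2·-1868 + 2·-644 + 1·-224 + 2·-76 = -5400
  a_11 = 2·-5400 + 2·-1868 + 1·-644 + 2·-224 = -15628
  a_12 = 2·-15628 + 2·-5400 + 1·-1868 + 2·-644 = -45212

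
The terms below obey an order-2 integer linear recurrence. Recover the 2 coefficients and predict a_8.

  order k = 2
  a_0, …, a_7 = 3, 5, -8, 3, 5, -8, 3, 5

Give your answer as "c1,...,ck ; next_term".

  a_2 = -1·5 + -1·3 = -8
  a_3 = -1·-8 + -1·5 = 3
  a_4 = -1·3 + -1·-8 = 5
  a_5 = -1·5 + -1·3 = -8
  a_6 = -1·-8 + -1·5 = 3
  a_7 = -1·3 + -1·-8 = 5
  a_8 = -1·5 + -1·3 = -8

-1,-1 ; -8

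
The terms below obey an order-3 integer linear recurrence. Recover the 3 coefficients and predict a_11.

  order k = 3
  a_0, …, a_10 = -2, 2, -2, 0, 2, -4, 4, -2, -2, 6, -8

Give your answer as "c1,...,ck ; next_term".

  a_3 = -1·-2 + 0·2 + 1·-2 = 0
  a_4 = -1·0 + 0·-2 + 1·2 = 2
  a_5 = -1·2 + 0·0 + 1·-2 = -4
  a_6 = -1·-4 + 0·2 + 1·0 = 4
  a_7 = -1·4 + 0·-4 + 1·2 = -2
  a_8 = -1·-2 + 0·4 + 1·-4 = -2
  a_9 = -1·-2 + 0·-2 + 1·4 = 6
  a_10 = -1·6 + 0·-2 + 1·-2 = -8
  a_11 = -1·-8 + 0·6 + 1·-2 = 6

-1,0,1 ; 6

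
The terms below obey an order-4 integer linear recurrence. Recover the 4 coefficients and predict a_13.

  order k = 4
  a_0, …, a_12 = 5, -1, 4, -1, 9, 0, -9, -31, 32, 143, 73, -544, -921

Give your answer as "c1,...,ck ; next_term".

1,-3,-2,4 ; 1137

  a_4 = 1·-1 + -3·4 + -2·-1 + 4·5 = 9
  a_5 = 1·9 + -3·-1 + -2·4 + 4·-1 = 0
  a_6 = 1·0 + -3·9 + -2·-1 + 4·4 = -9
  a_7 = 1·-9 + -3·0 + -2·9 + 4·-1 = -31
  a_8 = 1·-31 + -3·-9 + -2·0 + 4·9 = 32
  a_9 = 1·32 + -3·-31 + -2·-9 + 4·0 = 143
  a_10 = 1·143 + -3·32 + -2·-31 + 4·-9 = 73
  a_11 = 1·73 + -3·143 + -2·32 + 4·-31 = -544
  a_12 = 1·-544 + -3·73 + -2·143 + 4·32 = -921
  a_13 = 1·-921 + -3·-544 + -2·73 + 4·143 = 1137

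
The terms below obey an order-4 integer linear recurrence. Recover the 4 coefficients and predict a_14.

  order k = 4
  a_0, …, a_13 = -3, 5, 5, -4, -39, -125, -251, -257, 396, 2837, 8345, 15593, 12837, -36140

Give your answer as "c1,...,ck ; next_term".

3,-3,-3,-1 ; -202055

  a_4 = 3·-4 + -3·5 + -3·5 + -1·-3 = -39
  a_5 = 3·-39 + -3·-4 + -3·5 + -1·5 = -125
  a_6 = 3·-125 + -3·-39 + -3·-4 + -1·5 = -251
  a_7 = 3·-251 + -3·-125 + -3·-39 + -1·-4 = -257
  a_8 = 3·-257 + -3·-251 + -3·-125 + -1·-39 = 396
  a_9 = 3·396 + -3·-257 + -3·-251 + -1·-125 = 2837
  a_10 = 3·2837 + -3·396 + -3·-257 + -1·-251 = 8345
  a_11 = 3·8345 + -3·2837 + -3·396 + -1·-257 = 15593
  a_12 = 3·15593 + -3·8345 + -3·2837 + -1·396 = 12837
  a_13 = 3·12837 + -3·15593 + -3·8345 + -1·2837 = -36140
  a_14 = 3·-36140 + -3·12837 + -3·15593 + -1·8345 = -202055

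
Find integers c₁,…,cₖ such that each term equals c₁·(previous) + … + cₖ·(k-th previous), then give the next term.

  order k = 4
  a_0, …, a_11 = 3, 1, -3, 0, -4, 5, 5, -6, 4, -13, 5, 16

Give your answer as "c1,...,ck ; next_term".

-1,-1,-1,-2 ; -16

  a_4 = -1·0 + -1·-3 + -1·1 + -2·3 = -4
  a_5 = -1·-4 + -1·0 + -1·-3 + -2·1 = 5
  a_6 = -1·5 + -1·-4 + -1·0 + -2·-3 = 5
  a_7 = -1·5 + -1·5 + -1·-4 + -2·0 = -6
  a_8 = -1·-6 + -1·5 + -1·5 + -2·-4 = 4
  a_9 = -1·4 + -1·-6 + -1·5 + -2·5 = -13
  a_10 = -1·-13 + -1·4 + -1·-6 + -2·5 = 5
  a_11 = -1·5 + -1·-13 + -1·4 + -2·-6 = 16
  a_12 = -1·16 + -1·5 + -1·-13 + -2·4 = -16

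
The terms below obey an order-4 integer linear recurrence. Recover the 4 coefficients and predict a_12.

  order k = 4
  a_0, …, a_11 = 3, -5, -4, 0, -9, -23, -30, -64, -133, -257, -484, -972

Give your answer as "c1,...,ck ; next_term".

0,2,2,3 ; -1881

  a_4 = 0·0 + 2·-4 + 2·-5 + 3·3 = -9
  a_5 = 0·-9 + 2·0 + 2·-4 + 3·-5 = -23
  a_6 = 0·-23 + 2·-9 + 2·0 + 3·-4 = -30
  a_7 = 0·-30 + 2·-23 + 2·-9 + 3·0 = -64
  a_8 = 0·-64 + 2·-30 + 2·-23 + 3·-9 = -133
  a_9 = 0·-133 + 2·-64 + 2·-30 + 3·-23 = -257
  a_10 = 0·-257 + 2·-133 + 2·-64 + 3·-30 = -484
  a_11 = 0·-484 + 2·-257 + 2·-133 + 3·-64 = -972
  a_12 = 0·-972 + 2·-484 + 2·-257 + 3·-133 = -1881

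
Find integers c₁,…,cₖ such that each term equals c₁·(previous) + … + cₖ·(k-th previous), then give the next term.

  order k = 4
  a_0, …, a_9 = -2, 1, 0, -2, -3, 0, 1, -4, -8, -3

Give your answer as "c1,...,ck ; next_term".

1,-1,1,1 ; 2

  a_4 = 1·-2 + -1·0 + 1·1 + 1·-2 = -3
  a_5 = 1·-3 + -1·-2 + 1·0 + 1·1 = 0
  a_6 = 1·0 + -1·-3 + 1·-2 + 1·0 = 1
  a_7 = 1·1 + -1·0 + 1·-3 + 1·-2 = -4
  a_8 = 1·-4 + -1·1 + 1·0 + 1·-3 = -8
  a_9 = 1·-8 + -1·-4 + 1·1 + 1·0 = -3
  a_10 = 1·-3 + -1·-8 + 1·-4 + 1·1 = 2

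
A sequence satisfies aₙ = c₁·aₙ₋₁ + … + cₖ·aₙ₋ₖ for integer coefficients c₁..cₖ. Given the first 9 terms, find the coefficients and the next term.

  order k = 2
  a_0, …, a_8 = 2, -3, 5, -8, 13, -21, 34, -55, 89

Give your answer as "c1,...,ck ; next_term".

  a_2 = -1·-3 + 1·2 = 5
  a_3 = -1·5 + 1·-3 = -8
  a_4 = -1·-8 + 1·5 = 13
  a_5 = -1·13 + 1·-8 = -21
  a_6 = -1·-21 + 1·13 = 34
  a_7 = -1·34 + 1·-21 = -55
  a_8 = -1·-55 + 1·34 = 89
  a_9 = -1·89 + 1·-55 = -144

-1,1 ; -144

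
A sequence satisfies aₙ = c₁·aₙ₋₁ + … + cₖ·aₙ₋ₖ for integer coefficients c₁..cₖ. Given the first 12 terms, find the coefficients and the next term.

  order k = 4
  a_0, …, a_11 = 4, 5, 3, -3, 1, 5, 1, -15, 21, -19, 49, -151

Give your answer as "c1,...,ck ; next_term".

-2,-1,-2,2 ; 333

  a_4 = -2·-3 + -1·3 + -2·5 + 2·4 = 1
  a_5 = -2·1 + -1·-3 + -2·3 + 2·5 = 5
  a_6 = -2·5 + -1·1 + -2·-3 + 2·3 = 1
  a_7 = -2·1 + -1·5 + -2·1 + 2·-3 = -15
  a_8 = -2·-15 + -1·1 + -2·5 + 2·1 = 21
  a_9 = -2·21 + -1·-15 + -2·1 + 2·5 = -19
  a_10 = -2·-19 + -1·21 + -2·-15 + 2·1 = 49
  a_11 = -2·49 + -1·-19 + -2·21 + 2·-15 = -151
  a_12 = -2·-151 + -1·49 + -2·-19 + 2·21 = 333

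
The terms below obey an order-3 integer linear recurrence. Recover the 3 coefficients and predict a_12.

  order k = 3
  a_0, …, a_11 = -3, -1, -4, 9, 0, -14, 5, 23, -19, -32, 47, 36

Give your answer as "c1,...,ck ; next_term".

-1,-2,-1 ; -98

  a_3 = -1·-4 + -2·-1 + -1·-3 = 9
  a_4 = -1·9 + -2·-4 + -1·-1 = 0
  a_5 = -1·0 + -2·9 + -1·-4 = -14
  a_6 = -1·-14 + -2·0 + -1·9 = 5
  a_7 = -1·5 + -2·-14 + -1·0 = 23
  a_8 = -1·23 + -2·5 + -1·-14 = -19
  a_9 = -1·-19 + -2·23 + -1·5 = -32
  a_10 = -1·-32 + -2·-19 + -1·23 = 47
  a_11 = -1·47 + -2·-32 + -1·-19 = 36
  a_12 = -1·36 + -2·47 + -1·-32 = -98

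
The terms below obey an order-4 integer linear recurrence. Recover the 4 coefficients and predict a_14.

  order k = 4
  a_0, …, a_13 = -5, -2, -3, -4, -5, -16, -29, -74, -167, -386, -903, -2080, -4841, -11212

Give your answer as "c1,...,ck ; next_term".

  a_4 = 1·-4 + 3·-3 + 1·-2 + -2·-5 = -5
  a_5 = 1·-5 + 3·-4 + 1·-3 + -2·-2 = -16
  a_6 = 1·-16 + 3·-5 + 1·-4 + -2·-3 = -29
  a_7 = 1·-29 + 3·-16 + 1·-5 + -2·-4 = -74
  a_8 = 1·-74 + 3·-29 + 1·-16 + -2·-5 = -167
  a_9 = 1·-167 + 3·-74 + 1·-29 + -2·-16 = -386
  a_10 = 1·-386 + 3·-167 + 1·-74 + -2·-29 = -903
  a_11 = 1·-903 + 3·-386 + 1·-167 + -2·-74 = -2080
  a_12 = 1·-2080 + 3·-903 + 1·-386 + -2·-167 = -4841
  a_13 = 1·-4841 + 3·-2080 + 1·-903 + -2·-386 = -11212
  a_14 = 1·-11212 + 3·-4841 + 1·-2080 + -2·-903 = -26009

1,3,1,-2 ; -26009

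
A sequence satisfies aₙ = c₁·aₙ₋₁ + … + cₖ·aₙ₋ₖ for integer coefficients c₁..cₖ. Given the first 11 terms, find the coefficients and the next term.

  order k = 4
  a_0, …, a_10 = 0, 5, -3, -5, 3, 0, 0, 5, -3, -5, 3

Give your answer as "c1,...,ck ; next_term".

  a_4 = 0·-5 + -1·-3 + 0·5 + -1·0 = 3
  a_5 = 0·3 + -1·-5 + 0·-3 + -1·5 = 0
  a_6 = 0·0 + -1·3 + 0·-5 + -1·-3 = 0
  a_7 = 0·0 + -1·0 + 0·3 + -1·-5 = 5
  a_8 = 0·5 + -1·0 + 0·0 + -1·3 = -3
  a_9 = 0·-3 + -1·5 + 0·0 + -1·0 = -5
  a_10 = 0·-5 + -1·-3 + 0·5 + -1·0 = 3
  a_11 = 0·3 + -1·-5 + 0·-3 + -1·5 = 0

0,-1,0,-1 ; 0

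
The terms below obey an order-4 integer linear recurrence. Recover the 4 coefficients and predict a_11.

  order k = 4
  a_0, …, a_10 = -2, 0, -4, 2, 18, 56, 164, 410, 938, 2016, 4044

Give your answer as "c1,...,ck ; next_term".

  a_4 = 3·2 + -1·-4 + -1·0 + -4·-2 = 18
  a_5 = 3·18 + -1·2 + -1·-4 + -4·0 = 56
  a_6 = 3·56 + -1·18 + -1·2 + -4·-4 = 164
  a_7 = 3·164 + -1·56 + -1·18 + -4·2 = 410
  a_8 = 3·410 + -1·164 + -1·56 + -4·18 = 938
  a_9 = 3·938 + -1·410 + -1·164 + -4·56 = 2016
  a_10 = 3·2016 + -1·938 + -1·410 + -4·164 = 4044
  a_11 = 3·4044 + -1·2016 + -1·938 + -4·410 = 7538

3,-1,-1,-4 ; 7538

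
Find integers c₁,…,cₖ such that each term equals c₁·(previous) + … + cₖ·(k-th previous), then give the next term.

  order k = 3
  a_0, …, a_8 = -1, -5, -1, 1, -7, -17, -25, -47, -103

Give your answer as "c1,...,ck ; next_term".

2,-1,2 ; -209

  a_3 = 2·-1 + -1·-5 + 2·-1 = 1
  a_4 = 2·1 + -1·-1 + 2·-5 = -7
  a_5 = 2·-7 + -1·1 + 2·-1 = -17
  a_6 = 2·-17 + -1·-7 + 2·1 = -25
  a_7 = 2·-25 + -1·-17 + 2·-7 = -47
  a_8 = 2·-47 + -1·-25 + 2·-17 = -103
  a_9 = 2·-103 + -1·-47 + 2·-25 = -209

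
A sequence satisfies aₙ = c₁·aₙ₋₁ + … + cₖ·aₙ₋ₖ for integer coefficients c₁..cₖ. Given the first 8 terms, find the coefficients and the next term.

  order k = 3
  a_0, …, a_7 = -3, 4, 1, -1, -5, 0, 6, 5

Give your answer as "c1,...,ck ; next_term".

  a_3 = 0·1 + -1·4 + -1·-3 = -1
  a_4 = 0·-1 + -1·1 + -1·4 = -5
  a_5 = 0·-5 + -1·-1 + -1·1 = 0
  a_6 = 0·0 + -1·-5 + -1·-1 = 6
  a_7 = 0·6 + -1·0 + -1·-5 = 5
  a_8 = 0·5 + -1·6 + -1·0 = -6

0,-1,-1 ; -6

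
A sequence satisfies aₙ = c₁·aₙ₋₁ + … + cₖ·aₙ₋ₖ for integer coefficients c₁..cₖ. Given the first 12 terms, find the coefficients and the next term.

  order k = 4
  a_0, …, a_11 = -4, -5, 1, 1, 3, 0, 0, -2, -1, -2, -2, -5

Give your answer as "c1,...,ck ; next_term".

2,0,-1,1 ; -9

  a_4 = 2·1 + 0·1 + -1·-5 + 1·-4 = 3
  a_5 = 2·3 + 0·1 + -1·1 + 1·-5 = 0
  a_6 = 2·0 + 0·3 + -1·1 + 1·1 = 0
  a_7 = 2·0 + 0·0 + -1·3 + 1·1 = -2
  a_8 = 2·-2 + 0·0 + -1·0 + 1·3 = -1
  a_9 = 2·-1 + 0·-2 + -1·0 + 1·0 = -2
  a_10 = 2·-2 + 0·-1 + -1·-2 + 1·0 = -2
  a_11 = 2·-2 + 0·-2 + -1·-1 + 1·-2 = -5
  a_12 = 2·-5 + 0·-2 + -1·-2 + 1·-1 = -9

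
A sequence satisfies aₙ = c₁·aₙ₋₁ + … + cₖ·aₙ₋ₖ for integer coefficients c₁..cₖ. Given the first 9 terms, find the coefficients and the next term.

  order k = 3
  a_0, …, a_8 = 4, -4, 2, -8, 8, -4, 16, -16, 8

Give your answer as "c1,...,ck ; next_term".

  a_3 = 0·2 + 0·-4 + -2·4 = -8
  a_4 = 0·-8 + 0·2 + -2·-4 = 8
  a_5 = 0·8 + 0·-8 + -2·2 = -4
  a_6 = 0·-4 + 0·8 + -2·-8 = 16
  a_7 = 0·16 + 0·-4 + -2·8 = -16
  a_8 = 0·-16 + 0·16 + -2·-4 = 8
  a_9 = 0·8 + 0·-16 + -2·16 = -32

0,0,-2 ; -32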